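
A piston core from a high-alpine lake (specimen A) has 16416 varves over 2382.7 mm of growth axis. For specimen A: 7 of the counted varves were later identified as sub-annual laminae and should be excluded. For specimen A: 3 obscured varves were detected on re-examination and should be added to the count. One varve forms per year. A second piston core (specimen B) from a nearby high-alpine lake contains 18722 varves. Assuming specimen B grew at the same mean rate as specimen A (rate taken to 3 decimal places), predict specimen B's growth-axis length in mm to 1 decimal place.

2714.7 mm

Specimen A: after corrections the count is 16416 − 7 + 3 = 16412 varves.
A: Mean rate = 2382.7 mm / 16412 years ≈ 0.145 mm/yr.
B's length ≈ 0.145 × 18722 = 2714.7 mm.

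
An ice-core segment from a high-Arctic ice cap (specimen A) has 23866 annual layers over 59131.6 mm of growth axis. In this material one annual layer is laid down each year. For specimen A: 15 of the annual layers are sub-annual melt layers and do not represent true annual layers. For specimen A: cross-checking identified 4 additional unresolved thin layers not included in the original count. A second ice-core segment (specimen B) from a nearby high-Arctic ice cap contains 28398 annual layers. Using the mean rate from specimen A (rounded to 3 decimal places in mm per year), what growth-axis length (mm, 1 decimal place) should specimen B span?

Specimen A: correcting the raw count gives 23866 − 15 + 4 = 23855 true annual layers.
A: Extension rate ≈ 59131.6 / 23855 = 2.479 mm per year.
Length of B = 2.479 × 28398 = 70398.6 mm.

70398.6 mm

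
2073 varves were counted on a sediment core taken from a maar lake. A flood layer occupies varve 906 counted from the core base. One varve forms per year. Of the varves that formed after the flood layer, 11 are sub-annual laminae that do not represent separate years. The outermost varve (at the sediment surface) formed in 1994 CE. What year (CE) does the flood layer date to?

2073 − 906 = 1167 varves lie beyond the flood layer toward the sediment surface.
Excluding 11 false varves: 1167 − 11 = 1156.
Counting back 1156 years from 1994 CE places the flood layer in 1994 − 1156 = 838 CE.

838 CE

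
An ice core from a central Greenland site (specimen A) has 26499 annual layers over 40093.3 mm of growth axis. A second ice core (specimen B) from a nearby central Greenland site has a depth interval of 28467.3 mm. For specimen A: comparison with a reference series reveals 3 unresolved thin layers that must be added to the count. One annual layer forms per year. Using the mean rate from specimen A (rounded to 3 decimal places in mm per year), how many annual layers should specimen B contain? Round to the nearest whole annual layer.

Specimen A: after corrections the count is 26499 + 3 = 26502 annual layers.
A: Mean rate = 40093.3 mm / 26502 years ≈ 1.513 mm/year.
B spans 28467.3 / 1.513 = 18815.14 years ≈ 18815 annual layers.

18815 annual layers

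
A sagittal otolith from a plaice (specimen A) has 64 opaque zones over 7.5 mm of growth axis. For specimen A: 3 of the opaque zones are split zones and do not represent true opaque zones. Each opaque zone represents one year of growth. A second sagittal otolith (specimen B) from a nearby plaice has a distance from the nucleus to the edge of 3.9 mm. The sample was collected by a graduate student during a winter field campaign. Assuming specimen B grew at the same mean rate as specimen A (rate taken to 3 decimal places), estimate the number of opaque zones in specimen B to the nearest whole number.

32 opaque zones

Specimen A: adjusted count: 64 − 3 = 61 opaque zones.
A: 7.5 mm over 61 years gives 7.5 / 61 ≈ 0.123 mm/yr.
Specimen B: 3.9 mm / 0.123 mm per year = 31.71 years ≈ 32 opaque zones.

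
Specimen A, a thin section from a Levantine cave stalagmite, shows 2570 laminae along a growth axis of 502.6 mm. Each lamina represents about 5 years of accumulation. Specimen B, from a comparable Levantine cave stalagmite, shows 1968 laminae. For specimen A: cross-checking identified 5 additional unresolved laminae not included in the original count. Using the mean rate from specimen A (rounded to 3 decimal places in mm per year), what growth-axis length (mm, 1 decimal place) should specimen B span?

Specimen A: correcting the raw count gives 2570 + 5 = 2575 true laminae.
Specimen A: at 5 years per lamina, 2575 × 5 = 12875 years.
A: 502.6 mm over 12875 years gives 502.6 / 12875 ≈ 0.039 mm/yr.
Specimen B: at 5 years per lamina, 1968 × 5 = 9840 years. Length of B = 0.039 × 9840 = 383.8 mm.

383.8 mm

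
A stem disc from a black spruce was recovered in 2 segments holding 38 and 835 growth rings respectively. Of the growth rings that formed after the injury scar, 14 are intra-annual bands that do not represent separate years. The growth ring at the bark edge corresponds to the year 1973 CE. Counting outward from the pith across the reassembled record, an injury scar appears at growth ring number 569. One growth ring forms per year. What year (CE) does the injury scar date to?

1683 CE

Total growth rings = 38 + 835 = 873.
873 − 569 = 304 growth rings lie beyond the injury scar toward the bark edge.
Removing the 14 false growth rings leaves 304 − 14 = 290 true growth rings beyond the injury scar.
1973 − 290 = 1683 CE.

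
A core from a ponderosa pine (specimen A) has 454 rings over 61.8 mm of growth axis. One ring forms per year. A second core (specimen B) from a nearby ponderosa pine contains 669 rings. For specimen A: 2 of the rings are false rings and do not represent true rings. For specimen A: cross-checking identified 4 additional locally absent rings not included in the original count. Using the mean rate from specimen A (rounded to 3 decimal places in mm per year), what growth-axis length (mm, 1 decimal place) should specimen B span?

91.0 mm

Specimen A: true ring count = 454 − 2 + 4 = 456.
A: 61.8 mm over 456 years gives 61.8 / 456 ≈ 0.136 mm per year.
For B, 0.136 mm/year × 669 years = 91.0 mm.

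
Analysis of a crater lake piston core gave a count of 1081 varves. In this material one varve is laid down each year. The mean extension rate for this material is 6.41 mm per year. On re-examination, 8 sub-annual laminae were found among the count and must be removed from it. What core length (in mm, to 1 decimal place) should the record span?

6877.9 mm

Correcting the raw count gives 1081 − 8 = 1073 true varves.
1073 years at 6.41 mm/year gives 6.41 × 1073 = 6877.9 mm.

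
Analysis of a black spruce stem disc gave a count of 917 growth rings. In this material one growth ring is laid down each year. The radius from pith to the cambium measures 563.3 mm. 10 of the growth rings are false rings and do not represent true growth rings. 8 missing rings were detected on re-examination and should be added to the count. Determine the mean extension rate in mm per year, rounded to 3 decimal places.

Correcting the raw count gives 917 − 10 + 8 = 915 true growth rings.
563.3 mm over 915 years gives 563.3 / 915 ≈ 0.616 mm per year.

0.616 mm per year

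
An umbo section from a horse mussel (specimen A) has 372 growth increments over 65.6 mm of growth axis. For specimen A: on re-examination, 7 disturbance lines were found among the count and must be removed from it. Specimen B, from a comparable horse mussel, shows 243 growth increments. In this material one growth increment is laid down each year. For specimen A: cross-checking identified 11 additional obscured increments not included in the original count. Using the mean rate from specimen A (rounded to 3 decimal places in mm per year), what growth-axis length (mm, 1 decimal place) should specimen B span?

42.3 mm

Specimen A: adjusted count: 372 − 7 + 11 = 376 growth increments.
A: 65.6 mm over 376 years gives 65.6 / 376 ≈ 0.174 mm/yr.
Length of B = 0.174 × 243 = 42.3 mm.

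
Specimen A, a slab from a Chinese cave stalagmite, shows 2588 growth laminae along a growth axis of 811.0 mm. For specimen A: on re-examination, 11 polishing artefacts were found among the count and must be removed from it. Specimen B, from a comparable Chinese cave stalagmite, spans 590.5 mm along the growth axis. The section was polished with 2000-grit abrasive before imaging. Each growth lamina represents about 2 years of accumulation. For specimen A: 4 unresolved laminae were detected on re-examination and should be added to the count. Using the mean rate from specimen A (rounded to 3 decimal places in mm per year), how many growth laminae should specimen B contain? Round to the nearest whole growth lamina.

Specimen A: true growth lamina count = 2588 − 11 + 4 = 2581.
Specimen A: 2581 growth laminae at 2 years each span 2581 × 2 = 5162 years.
A: Extension rate ≈ 811.0 / 5162 = 0.157 mm/year.
B spans 590.5 / 0.157 = 3761.15 years; at 2 years per growth lamina that is 3761.15 / 2 ≈ 1881 growth laminae.

1881 growth laminae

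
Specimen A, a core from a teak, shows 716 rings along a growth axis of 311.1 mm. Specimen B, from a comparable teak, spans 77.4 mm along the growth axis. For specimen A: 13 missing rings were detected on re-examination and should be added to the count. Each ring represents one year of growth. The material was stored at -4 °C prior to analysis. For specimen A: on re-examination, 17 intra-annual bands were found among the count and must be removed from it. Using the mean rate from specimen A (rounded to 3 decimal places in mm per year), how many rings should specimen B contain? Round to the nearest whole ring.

177 rings

Specimen A: adjusted count: 716 − 17 + 13 = 712 rings.
A: Mean rate = 311.1 mm / 712 years ≈ 0.437 mm per year.
For B, 77.4 / 0.437 = 177.12 years ≈ 177 rings.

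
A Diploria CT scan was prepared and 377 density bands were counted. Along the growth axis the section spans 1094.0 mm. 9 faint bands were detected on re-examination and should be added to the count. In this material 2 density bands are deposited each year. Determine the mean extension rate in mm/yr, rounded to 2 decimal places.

After corrections the count is 377 + 9 = 386 density bands.
Dividing by 2 density bands per year: 386 / 2 = 193 years.
Mean rate = 1094.0 mm / 193 years ≈ 5.67 mm/yr.

5.67 mm/yr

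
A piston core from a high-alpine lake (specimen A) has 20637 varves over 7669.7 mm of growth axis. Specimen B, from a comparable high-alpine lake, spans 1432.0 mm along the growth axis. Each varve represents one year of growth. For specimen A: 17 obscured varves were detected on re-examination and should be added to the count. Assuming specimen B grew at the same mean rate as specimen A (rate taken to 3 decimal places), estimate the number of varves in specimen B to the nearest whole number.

Specimen A: after corrections the count is 20637 + 17 = 20654 varves.
A: Mean rate = 7669.7 mm / 20654 years ≈ 0.371 mm/year.
Specimen B: 1432.0 mm / 0.371 mm per year = 3859.84 years ≈ 3860 varves.

3860 varves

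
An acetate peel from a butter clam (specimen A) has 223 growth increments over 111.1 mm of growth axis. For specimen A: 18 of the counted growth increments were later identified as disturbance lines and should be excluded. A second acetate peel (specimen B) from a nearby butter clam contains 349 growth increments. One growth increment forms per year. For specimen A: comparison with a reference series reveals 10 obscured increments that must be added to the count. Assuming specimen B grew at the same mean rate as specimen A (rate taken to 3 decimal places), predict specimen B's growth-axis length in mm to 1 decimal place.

180.4 mm

Specimen A: correcting the raw count gives 223 − 18 + 10 = 215 true growth increments.
A: 111.1 mm over 215 years gives 111.1 / 215 ≈ 0.517 mm per year.
For B, 0.517 mm/year × 349 years = 180.4 mm.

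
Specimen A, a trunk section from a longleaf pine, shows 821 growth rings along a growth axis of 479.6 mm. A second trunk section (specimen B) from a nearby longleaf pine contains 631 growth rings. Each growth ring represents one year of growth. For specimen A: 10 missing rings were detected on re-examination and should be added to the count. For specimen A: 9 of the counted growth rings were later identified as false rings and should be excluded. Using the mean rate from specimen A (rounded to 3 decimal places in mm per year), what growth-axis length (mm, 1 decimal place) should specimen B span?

367.9 mm

Specimen A: after corrections the count is 821 − 9 + 10 = 822 growth rings.
A: Extension rate ≈ 479.6 / 822 = 0.583 mm per year.
For B, 0.583 mm/year × 631 years = 367.9 mm.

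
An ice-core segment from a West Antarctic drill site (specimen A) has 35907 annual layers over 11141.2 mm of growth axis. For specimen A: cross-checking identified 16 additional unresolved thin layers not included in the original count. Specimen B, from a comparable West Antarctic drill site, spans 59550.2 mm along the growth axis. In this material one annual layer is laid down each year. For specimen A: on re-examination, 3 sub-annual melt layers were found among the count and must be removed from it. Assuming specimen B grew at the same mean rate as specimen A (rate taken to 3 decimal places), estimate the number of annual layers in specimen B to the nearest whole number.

Specimen A: after corrections the count is 35907 − 3 + 16 = 35920 annual layers.
A: 11141.2 mm over 35920 years gives 11141.2 / 35920 ≈ 0.310 mm/yr.
B spans 59550.2 / 0.310 = 192097.42 years ≈ 192097 annual layers.

192097 annual layers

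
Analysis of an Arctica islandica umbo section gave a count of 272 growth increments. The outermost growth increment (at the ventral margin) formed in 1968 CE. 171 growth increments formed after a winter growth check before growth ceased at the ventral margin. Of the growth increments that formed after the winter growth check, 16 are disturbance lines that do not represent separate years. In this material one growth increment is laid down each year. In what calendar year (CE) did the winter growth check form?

1813 CE

There are 171 growth increments younger than the winter growth check.
171 − 16 false = 155 true growth increments after the winter growth check.
Counting back 155 years from 1968 CE places the winter growth check in 1968 − 155 = 1813 CE.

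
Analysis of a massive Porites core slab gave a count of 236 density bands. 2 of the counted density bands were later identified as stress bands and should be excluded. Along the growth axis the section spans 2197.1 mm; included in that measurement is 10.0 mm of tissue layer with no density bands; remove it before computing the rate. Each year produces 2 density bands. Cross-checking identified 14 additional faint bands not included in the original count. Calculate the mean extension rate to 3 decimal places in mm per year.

True density band count = 236 − 2 + 14 = 248.
Dividing by 2 density bands per year: 248 / 2 = 124 years.
Net length = 2197.1 − 10.0 = 2187.1 mm.
2187.1 mm over 124 years gives 2187.1 / 124 ≈ 17.638 mm per year.

17.638 mm per year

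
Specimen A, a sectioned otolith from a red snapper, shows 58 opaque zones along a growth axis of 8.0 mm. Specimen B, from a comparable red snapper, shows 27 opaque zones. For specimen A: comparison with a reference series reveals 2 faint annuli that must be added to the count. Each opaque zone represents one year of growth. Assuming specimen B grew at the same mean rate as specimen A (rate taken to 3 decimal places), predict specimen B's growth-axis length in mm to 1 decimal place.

3.6 mm

Specimen A: adjusted count: 58 + 2 = 60 opaque zones.
A: Mean rate = 8.0 mm / 60 years ≈ 0.133 mm per year.
For B, 0.133 mm/year × 27 years = 3.6 mm.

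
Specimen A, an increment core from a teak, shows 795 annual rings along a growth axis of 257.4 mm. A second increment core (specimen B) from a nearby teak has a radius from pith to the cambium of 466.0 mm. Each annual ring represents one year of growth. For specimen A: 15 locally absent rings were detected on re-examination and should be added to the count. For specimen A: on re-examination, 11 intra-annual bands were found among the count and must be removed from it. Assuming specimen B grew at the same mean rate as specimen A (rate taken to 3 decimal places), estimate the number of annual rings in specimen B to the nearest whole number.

Specimen A: correcting the raw count gives 795 − 11 + 15 = 799 true annual rings.
A: Mean rate = 257.4 mm / 799 years ≈ 0.322 mm/year.
Specimen B: 466.0 mm / 0.322 mm per year = 1447.20 years ≈ 1447 annual rings.

1447 annual rings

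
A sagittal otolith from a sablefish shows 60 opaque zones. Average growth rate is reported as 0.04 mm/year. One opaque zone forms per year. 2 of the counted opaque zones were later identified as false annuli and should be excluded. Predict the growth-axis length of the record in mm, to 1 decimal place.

Correcting the raw count gives 60 − 2 = 58 true opaque zones.
Length ≈ 0.04 × 58 = 2.3 mm.

2.3 mm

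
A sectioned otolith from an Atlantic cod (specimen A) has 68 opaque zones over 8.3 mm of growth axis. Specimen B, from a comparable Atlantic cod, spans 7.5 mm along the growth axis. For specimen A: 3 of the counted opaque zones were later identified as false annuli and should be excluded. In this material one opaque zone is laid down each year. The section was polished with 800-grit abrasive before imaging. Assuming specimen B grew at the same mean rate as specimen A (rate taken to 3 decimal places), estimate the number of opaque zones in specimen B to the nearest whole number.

Specimen A: adjusted count: 68 − 3 = 65 opaque zones.
A: Extension rate ≈ 8.3 / 65 = 0.128 mm per year.
B spans 7.5 / 0.128 = 58.59 years ≈ 59 opaque zones.

59 opaque zones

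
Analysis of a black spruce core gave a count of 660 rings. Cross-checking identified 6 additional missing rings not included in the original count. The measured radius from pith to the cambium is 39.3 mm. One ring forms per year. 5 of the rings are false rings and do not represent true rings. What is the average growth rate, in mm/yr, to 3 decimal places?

0.059 mm/yr

After corrections the count is 660 − 5 + 6 = 661 rings.
Extension rate ≈ 39.3 / 661 = 0.059 mm/yr.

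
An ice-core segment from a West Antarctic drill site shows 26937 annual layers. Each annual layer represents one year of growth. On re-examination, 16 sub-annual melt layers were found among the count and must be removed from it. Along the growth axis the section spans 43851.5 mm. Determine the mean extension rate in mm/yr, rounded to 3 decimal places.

1.629 mm/yr

True annual layer count = 26937 − 16 = 26921.
Mean rate = 43851.5 mm / 26921 years ≈ 1.629 mm/yr.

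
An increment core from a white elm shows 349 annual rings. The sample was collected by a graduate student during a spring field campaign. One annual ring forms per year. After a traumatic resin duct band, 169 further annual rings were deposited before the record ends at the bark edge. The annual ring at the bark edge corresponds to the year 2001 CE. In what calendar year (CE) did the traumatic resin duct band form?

169 annual rings post-date the traumatic resin duct band.
The annual ring at the bark edge is 2001 CE, so the traumatic resin duct band dates to 2001 − 169 = 1832 CE.

1832 CE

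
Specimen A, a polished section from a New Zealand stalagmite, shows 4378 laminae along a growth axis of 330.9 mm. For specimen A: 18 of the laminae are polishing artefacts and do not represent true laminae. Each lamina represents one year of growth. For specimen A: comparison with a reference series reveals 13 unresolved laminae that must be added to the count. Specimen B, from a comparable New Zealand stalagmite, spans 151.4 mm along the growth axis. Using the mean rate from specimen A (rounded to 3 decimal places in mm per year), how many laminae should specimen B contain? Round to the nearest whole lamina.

Specimen A: after corrections the count is 4378 − 18 + 13 = 4373 laminae.
A: Extension rate ≈ 330.9 / 4373 = 0.076 mm/yr.
For B, 151.4 / 0.076 = 1992.11 years ≈ 1992 laminae.

1992 laminae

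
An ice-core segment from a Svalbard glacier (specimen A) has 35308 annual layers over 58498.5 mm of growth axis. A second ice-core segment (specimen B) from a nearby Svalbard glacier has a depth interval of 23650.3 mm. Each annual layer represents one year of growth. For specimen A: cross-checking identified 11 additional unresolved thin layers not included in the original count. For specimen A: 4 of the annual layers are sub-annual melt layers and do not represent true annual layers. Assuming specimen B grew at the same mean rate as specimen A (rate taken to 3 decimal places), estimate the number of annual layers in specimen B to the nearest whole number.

Specimen A: adjusted count: 35308 − 4 + 11 = 35315 annual layers.
A: Mean rate = 58498.5 mm / 35315 years ≈ 1.656 mm/year.
B spans 23650.3 / 1.656 = 14281.58 years ≈ 14282 annual layers.

14282 annual layers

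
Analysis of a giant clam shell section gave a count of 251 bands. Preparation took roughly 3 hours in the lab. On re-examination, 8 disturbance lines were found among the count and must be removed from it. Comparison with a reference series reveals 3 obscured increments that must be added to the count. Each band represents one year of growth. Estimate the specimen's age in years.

True band count = 251 − 8 + 3 = 246.
At one band per year, that is 246 years.

246 yr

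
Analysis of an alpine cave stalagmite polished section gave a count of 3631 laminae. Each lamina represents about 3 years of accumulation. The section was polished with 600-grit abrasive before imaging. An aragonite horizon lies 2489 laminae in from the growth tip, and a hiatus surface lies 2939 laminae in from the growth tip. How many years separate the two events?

1350 yr

The two markers are separated by 2939 − 2489 = 450 laminae.
450 laminae at 3 years each span 450 × 3 = 1350 years.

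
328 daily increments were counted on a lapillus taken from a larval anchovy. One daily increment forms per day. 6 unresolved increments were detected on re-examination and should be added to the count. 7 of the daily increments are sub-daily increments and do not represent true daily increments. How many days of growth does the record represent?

Correcting the raw count gives 328 − 7 + 6 = 327 true daily increments.
One daily increment per day makes the duration 327 days.

327 days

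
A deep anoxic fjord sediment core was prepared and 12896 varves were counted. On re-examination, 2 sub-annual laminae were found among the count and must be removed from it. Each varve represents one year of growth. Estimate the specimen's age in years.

True varve count = 12896 − 2 = 12894.
At one varve per year, that is 12894 years.

12894 yr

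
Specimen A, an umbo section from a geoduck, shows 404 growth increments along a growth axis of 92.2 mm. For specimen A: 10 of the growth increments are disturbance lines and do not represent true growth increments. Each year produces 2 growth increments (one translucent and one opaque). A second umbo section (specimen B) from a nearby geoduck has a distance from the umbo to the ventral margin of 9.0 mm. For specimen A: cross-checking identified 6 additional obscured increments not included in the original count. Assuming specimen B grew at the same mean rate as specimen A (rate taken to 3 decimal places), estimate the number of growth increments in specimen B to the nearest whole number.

Specimen A: adjusted count: 404 − 10 + 6 = 400 growth increments.
Specimen A: with 2 growth increments per year, 400 / 2 = 200 years.
A: 92.2 mm over 200 years gives 92.2 / 200 ≈ 0.461 mm per year.
For B, 9.0 / 0.461 = 19.52 years; at 2 growth increments per year that is 19.52 × 2 ≈ 39 growth increments.

39 growth increments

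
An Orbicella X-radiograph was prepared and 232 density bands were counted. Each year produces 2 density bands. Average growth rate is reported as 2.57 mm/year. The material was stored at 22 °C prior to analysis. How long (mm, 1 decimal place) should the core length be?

With 2 density bands per year, 232 / 2 = 116 years.
Predicted length = 2.57 mm/year × 116 years = 298.1 mm.

298.1 mm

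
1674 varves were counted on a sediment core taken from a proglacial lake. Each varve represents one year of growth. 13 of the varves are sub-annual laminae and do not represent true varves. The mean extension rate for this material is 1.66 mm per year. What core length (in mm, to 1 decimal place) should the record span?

Adjusted count: 1674 − 13 = 1661 varves.
Predicted length = 1.66 mm/year × 1661 years = 2757.3 mm.

2757.3 mm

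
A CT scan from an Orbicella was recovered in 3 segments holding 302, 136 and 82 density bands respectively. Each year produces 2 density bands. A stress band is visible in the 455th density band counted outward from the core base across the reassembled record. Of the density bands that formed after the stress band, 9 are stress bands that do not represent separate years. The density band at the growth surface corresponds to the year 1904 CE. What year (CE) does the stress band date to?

1876 CE

Total density bands = 302 + 136 + 82 = 520.
The stress band sits at density band 455 from the core base, so 520 − 455 = 65 density bands formed after it.
65 − 9 false = 56 true density bands after the stress band.
Dividing by 2 density bands per year: 56 / 2 = 28 years.
The density band at the growth surface is 1904 CE, so the stress band dates to 1904 − 28 = 1876 CE.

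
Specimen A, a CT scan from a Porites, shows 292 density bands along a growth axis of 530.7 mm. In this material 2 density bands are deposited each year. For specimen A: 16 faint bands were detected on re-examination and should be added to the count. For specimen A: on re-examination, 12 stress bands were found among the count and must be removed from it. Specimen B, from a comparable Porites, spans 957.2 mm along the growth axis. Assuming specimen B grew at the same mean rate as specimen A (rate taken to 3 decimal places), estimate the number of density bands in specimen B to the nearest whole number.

Specimen A: after corrections the count is 292 − 12 + 16 = 296 density bands.
Specimen A: 296 density bands at 2 per year is 296 / 2 = 148 years.
A: 530.7 mm over 148 years gives 530.7 / 148 ≈ 3.586 mm per year.
B spans 957.2 / 3.586 = 266.93 years; at 2 density bands per year that is 266.93 × 2 ≈ 534 density bands.

534 density bands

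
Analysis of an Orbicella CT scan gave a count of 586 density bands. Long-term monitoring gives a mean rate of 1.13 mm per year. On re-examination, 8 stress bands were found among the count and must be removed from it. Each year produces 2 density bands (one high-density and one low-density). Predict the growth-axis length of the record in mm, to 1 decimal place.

Adjusted count: 586 − 8 = 578 density bands.
578 density bands at 2 per year is 578 / 2 = 289 years.
Predicted length = 1.13 mm/year × 289 years = 326.6 mm.

326.6 mm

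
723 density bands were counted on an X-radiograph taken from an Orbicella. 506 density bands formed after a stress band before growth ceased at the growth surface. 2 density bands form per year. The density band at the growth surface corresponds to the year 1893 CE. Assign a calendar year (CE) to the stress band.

506 density bands post-date the stress band.
With 2 density bands per year, 506 / 2 = 253 years.
The density band at the growth surface is 1893 CE, so the stress band dates to 1893 − 253 = 1640 CE.

1640 CE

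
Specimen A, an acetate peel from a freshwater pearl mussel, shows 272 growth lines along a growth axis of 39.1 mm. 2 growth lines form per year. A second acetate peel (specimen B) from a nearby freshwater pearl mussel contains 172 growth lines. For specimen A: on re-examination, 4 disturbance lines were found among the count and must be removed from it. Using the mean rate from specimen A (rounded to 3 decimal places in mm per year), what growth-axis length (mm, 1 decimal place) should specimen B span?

Specimen A: true growth line count = 272 − 4 = 268.
Specimen A: dividing by 2 growth lines per year: 268 / 2 = 134 years.
A: Mean rate = 39.1 mm / 134 years ≈ 0.292 mm per year.
Specimen B: 172 growth lines at 2 per year is 172 / 2 = 86 years. Length of B = 0.292 × 86 = 25.1 mm.

25.1 mm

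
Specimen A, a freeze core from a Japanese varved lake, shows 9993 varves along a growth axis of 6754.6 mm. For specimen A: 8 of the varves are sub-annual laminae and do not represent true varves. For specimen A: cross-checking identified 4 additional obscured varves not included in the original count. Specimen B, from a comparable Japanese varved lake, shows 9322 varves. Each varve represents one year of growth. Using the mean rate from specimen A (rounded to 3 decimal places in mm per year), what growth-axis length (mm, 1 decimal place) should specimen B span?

Specimen A: after corrections the count is 9993 − 8 + 4 = 9989 varves.
A: Extension rate ≈ 6754.6 / 9989 = 0.676 mm per year.
Length of B = 0.676 × 9322 = 6301.7 mm.

6301.7 mm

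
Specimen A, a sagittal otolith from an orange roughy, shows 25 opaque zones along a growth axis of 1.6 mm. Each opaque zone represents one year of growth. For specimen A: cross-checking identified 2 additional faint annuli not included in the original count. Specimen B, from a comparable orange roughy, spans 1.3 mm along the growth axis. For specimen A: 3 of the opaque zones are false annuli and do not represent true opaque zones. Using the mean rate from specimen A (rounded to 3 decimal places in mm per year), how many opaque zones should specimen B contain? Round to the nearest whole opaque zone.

19 opaque zones

Specimen A: correcting the raw count gives 25 − 3 + 2 = 24 true opaque zones.
A: 1.6 mm over 24 years gives 1.6 / 24 ≈ 0.067 mm/yr.
For B, 1.3 / 0.067 = 19.40 years ≈ 19 opaque zones.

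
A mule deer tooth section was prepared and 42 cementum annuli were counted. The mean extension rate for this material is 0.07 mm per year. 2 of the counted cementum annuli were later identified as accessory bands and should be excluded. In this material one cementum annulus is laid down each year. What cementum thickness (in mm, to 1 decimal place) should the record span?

After corrections the count is 42 − 2 = 40 cementum annuli.
Predicted length = 0.07 mm/year × 40 years = 2.8 mm.

2.8 mm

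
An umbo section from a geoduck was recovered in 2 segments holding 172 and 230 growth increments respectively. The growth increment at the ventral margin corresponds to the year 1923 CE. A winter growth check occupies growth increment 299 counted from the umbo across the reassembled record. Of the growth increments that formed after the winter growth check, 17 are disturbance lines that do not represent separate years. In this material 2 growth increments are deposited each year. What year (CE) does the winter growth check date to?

Total growth increments = 172 + 230 = 402.
402 − 299 = 103 growth increments lie beyond the winter growth check toward the ventral margin.
103 − 17 false = 86 true growth increments after the winter growth check.
86 growth increments at 2 per year is 86 / 2 = 43 years.
1923 − 43 = 1880 CE.

1880 CE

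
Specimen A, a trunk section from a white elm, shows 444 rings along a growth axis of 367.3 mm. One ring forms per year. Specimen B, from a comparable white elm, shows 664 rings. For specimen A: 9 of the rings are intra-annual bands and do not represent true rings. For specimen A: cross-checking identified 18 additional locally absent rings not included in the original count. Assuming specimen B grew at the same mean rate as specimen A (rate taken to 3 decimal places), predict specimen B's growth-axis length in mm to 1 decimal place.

538.5 mm

Specimen A: true ring count = 444 − 9 + 18 = 453.
A: Mean rate = 367.3 mm / 453 years ≈ 0.811 mm per year.
B's length ≈ 0.811 × 664 = 538.5 mm.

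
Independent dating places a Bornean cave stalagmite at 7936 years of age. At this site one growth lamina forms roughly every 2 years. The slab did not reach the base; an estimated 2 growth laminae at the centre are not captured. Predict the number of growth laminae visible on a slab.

Expected growth laminae: 7936 / 2 = 3968.
3968 − 2 missed = 3966 growth laminae expected in the prepared section.

3966 growth laminae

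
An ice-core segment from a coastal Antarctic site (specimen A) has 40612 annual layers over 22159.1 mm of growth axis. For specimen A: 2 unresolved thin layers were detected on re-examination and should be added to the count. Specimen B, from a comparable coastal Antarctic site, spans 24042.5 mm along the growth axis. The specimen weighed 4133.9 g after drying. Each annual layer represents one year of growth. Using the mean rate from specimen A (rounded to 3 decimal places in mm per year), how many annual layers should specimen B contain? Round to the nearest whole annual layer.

Specimen A: true annual layer count = 40612 + 2 = 40614.
A: 22159.1 mm over 40614 years gives 22159.1 / 40614 ≈ 0.546 mm/yr.
Specimen B: 24042.5 mm / 0.546 mm per year = 44033.88 years ≈ 44034 annual layers.

44034 annual layers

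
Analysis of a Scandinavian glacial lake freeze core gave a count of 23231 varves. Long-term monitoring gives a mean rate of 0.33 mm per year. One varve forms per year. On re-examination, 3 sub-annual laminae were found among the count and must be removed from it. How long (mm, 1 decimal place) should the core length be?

7665.2 mm

Adjusted count: 23231 − 3 = 23228 varves.
Length ≈ 0.33 × 23228 = 7665.2 mm.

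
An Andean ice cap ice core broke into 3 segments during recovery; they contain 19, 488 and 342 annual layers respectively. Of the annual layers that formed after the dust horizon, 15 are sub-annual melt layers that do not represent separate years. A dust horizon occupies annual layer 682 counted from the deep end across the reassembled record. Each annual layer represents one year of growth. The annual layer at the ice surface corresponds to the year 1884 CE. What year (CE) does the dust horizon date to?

Total annual layers = 19 + 488 + 342 = 849.
Between annual layer 682 and the ice surface there are 849 − 682 = 167 annual layers.
Removing the 15 false annual layers leaves 167 − 15 = 152 true annual layers beyond the dust horizon.
Counting back 152 years from 1884 CE places the dust horizon in 1884 − 152 = 1732 CE.

1732 CE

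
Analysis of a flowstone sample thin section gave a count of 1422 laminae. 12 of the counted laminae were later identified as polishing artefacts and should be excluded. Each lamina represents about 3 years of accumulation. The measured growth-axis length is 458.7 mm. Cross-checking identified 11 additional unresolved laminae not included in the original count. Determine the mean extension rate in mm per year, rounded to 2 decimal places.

True lamina count = 1422 − 12 + 11 = 1421.
At 3 years per lamina, 1421 × 3 = 4263 years.
Extension rate ≈ 458.7 / 4263 = 0.11 mm per year.

0.11 mm per year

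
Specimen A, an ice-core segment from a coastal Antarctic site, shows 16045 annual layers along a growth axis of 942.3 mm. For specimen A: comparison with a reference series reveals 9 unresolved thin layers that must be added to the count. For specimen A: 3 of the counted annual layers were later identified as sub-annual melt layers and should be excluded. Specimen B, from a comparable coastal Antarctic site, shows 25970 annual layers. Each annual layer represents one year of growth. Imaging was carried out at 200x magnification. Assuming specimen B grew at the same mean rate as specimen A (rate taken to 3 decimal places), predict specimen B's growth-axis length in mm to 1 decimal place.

Specimen A: true annual layer count = 16045 − 3 + 9 = 16051.
A: 942.3 mm over 16051 years gives 942.3 / 16051 ≈ 0.059 mm per year.
Length of B = 0.059 × 25970 = 1532.2 mm.

1532.2 mm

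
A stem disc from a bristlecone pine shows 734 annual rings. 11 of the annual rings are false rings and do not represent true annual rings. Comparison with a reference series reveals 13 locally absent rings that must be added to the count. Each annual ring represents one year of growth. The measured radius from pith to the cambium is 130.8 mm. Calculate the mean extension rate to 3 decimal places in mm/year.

After corrections the count is 734 − 11 + 13 = 736 annual rings.
130.8 mm over 736 years gives 130.8 / 736 ≈ 0.178 mm/year.

0.178 mm/year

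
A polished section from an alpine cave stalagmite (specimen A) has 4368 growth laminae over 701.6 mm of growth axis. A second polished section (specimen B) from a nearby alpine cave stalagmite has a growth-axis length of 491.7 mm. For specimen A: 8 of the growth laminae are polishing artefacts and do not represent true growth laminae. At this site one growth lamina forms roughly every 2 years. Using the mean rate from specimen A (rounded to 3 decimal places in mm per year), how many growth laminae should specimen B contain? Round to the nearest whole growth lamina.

3073 growth laminae

Specimen A: after corrections the count is 4368 − 8 = 4360 growth laminae.
Specimen A: multiplying by 2 years per growth lamina: 4360 × 2 = 8720 years.
A: 701.6 mm over 8720 years gives 701.6 / 8720 ≈ 0.080 mm/yr.
Specimen B: 491.7 mm / 0.080 mm per year = 6146.25 years; at 2 years per growth lamina that is 6146.25 / 2 ≈ 3073 growth laminae.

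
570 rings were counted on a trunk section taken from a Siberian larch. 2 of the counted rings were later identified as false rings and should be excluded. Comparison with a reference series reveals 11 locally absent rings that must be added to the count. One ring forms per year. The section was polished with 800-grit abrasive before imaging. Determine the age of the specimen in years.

579 years

Adjusted count: 570 − 2 + 11 = 579 rings.
At one ring per year, that is 579 years.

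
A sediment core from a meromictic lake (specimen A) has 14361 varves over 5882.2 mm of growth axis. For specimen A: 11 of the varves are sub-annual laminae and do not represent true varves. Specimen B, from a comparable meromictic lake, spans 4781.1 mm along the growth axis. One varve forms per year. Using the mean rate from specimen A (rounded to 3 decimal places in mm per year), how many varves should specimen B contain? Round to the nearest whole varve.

11661 varves

Specimen A: after corrections the count is 14361 − 11 = 14350 varves.
A: 5882.2 mm over 14350 years gives 5882.2 / 14350 ≈ 0.410 mm per year.
B spans 4781.1 / 0.410 = 11661.22 years ≈ 11661 varves.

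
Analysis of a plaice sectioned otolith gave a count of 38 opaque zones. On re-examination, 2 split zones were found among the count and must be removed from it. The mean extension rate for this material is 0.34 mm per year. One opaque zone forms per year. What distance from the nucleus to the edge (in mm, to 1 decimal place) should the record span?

12.2 mm

After corrections the count is 38 − 2 = 36 opaque zones.
Length ≈ 0.34 × 36 = 12.2 mm.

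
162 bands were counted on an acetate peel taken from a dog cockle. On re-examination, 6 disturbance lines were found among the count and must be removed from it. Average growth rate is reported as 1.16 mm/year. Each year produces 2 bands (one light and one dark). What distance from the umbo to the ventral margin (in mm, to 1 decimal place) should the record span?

90.5 mm

Correcting the raw count gives 162 − 6 = 156 true bands.
156 bands at 2 per year is 156 / 2 = 78 years.
Length ≈ 1.16 × 78 = 90.5 mm.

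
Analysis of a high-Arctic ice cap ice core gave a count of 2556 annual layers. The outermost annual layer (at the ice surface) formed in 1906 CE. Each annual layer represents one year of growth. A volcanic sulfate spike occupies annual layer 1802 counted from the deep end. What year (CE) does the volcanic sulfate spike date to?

1152 CE

2556 − 1802 = 754 annual layers lie beyond the volcanic sulfate spike toward the ice surface.
The annual layer at the ice surface is 1906 CE, so the volcanic sulfate spike dates to 1906 − 754 = 1152 CE.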